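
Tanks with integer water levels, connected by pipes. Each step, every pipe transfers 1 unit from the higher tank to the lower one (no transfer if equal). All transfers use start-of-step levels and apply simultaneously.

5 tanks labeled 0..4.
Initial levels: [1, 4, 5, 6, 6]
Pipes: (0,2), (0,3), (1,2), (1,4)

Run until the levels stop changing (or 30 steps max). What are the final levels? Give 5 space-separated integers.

Step 1: flows [2->0,3->0,2->1,4->1] -> levels [3 6 3 5 5]
Step 2: flows [0=2,3->0,1->2,1->4] -> levels [4 4 4 4 6]
Step 3: flows [0=2,0=3,1=2,4->1] -> levels [4 5 4 4 5]
Step 4: flows [0=2,0=3,1->2,1=4] -> levels [4 4 5 4 5]
Step 5: flows [2->0,0=3,2->1,4->1] -> levels [5 6 3 4 4]
Step 6: flows [0->2,0->3,1->2,1->4] -> levels [3 4 5 5 5]
Step 7: flows [2->0,3->0,2->1,4->1] -> levels [5 6 3 4 4]
  -> period-2 cycle: step 7 state = step 5 state; never stabilizes
  -> state at step 30: (30-5) mod 2 = 1, same as step 6 -> [3 4 5 5 5]

Answer: 3 4 5 5 5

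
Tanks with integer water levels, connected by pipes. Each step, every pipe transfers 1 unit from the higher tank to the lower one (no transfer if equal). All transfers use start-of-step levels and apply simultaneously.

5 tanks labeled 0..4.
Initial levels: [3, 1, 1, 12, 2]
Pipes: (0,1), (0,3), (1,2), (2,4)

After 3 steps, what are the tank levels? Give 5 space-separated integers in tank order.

Step 1: flows [0->1,3->0,1=2,4->2] -> levels [3 2 2 11 1]
Step 2: flows [0->1,3->0,1=2,2->4] -> levels [3 3 1 10 2]
Step 3: flows [0=1,3->0,1->2,4->2] -> levels [4 2 3 9 1]

Answer: 4 2 3 9 1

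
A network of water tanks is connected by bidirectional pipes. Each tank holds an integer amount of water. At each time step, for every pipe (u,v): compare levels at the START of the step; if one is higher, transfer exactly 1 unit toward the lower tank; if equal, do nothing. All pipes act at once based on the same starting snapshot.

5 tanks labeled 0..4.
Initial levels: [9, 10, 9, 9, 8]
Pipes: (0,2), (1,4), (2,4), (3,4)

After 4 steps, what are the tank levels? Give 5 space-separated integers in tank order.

Answer: 8 10 10 9 8

Derivation:
Step 1: flows [0=2,1->4,2->4,3->4] -> levels [9 9 8 8 11]
Step 2: flows [0->2,4->1,4->2,4->3] -> levels [8 10 10 9 8]
Step 3: flows [2->0,1->4,2->4,3->4] -> levels [9 9 8 8 11]
  -> period-2 cycle: step 3 state = step 1 state
  -> state at step 4: (4-1) mod 2 = 1, same as step 2 -> [8 10 10 9 8]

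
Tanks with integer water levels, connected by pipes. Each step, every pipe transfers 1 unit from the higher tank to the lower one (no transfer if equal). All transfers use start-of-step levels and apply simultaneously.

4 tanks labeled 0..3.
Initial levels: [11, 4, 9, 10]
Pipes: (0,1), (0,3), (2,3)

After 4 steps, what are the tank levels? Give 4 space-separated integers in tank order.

Step 1: flows [0->1,0->3,3->2] -> levels [9 5 10 10]
Step 2: flows [0->1,3->0,2=3] -> levels [9 6 10 9]
Step 3: flows [0->1,0=3,2->3] -> levels [8 7 9 10]
Step 4: flows [0->1,3->0,3->2] -> levels [8 8 10 8]

Answer: 8 8 10 8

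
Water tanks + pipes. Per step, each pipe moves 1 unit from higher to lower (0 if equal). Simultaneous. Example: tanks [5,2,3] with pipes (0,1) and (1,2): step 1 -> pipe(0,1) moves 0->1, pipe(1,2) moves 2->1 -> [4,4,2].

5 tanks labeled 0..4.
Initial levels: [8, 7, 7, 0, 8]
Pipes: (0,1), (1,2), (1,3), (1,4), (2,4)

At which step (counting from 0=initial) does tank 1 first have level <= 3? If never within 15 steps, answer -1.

Answer: 6

Derivation:
Step 1: flows [0->1,1=2,1->3,4->1,4->2] -> levels [7 8 8 1 6]
Step 2: flows [1->0,1=2,1->3,1->4,2->4] -> levels [8 5 7 2 8]
Step 3: flows [0->1,2->1,1->3,4->1,4->2] -> levels [7 7 7 3 6]
Step 4: flows [0=1,1=2,1->3,1->4,2->4] -> levels [7 5 6 4 8]
Step 5: flows [0->1,2->1,1->3,4->1,4->2] -> levels [6 7 6 5 6]
Step 6: flows [1->0,1->2,1->3,1->4,2=4] -> levels [7 3 7 6 7]
Tank 1 first reaches <=3 at step 6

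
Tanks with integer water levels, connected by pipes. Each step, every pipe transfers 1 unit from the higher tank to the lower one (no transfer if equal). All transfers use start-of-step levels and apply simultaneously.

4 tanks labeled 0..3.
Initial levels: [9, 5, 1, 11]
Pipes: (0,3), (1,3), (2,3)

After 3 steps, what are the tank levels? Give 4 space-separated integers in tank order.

Answer: 8 7 4 7

Derivation:
Step 1: flows [3->0,3->1,3->2] -> levels [10 6 2 8]
Step 2: flows [0->3,3->1,3->2] -> levels [9 7 3 7]
Step 3: flows [0->3,1=3,3->2] -> levels [8 7 4 7]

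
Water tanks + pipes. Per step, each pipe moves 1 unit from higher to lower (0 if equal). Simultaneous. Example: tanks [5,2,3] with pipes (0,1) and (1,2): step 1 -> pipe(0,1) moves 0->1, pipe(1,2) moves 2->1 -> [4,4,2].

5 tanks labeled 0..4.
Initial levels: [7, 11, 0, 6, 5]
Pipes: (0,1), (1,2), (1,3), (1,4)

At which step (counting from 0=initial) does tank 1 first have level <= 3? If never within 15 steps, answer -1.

Answer: 6

Derivation:
Step 1: flows [1->0,1->2,1->3,1->4] -> levels [8 7 1 7 6]
Step 2: flows [0->1,1->2,1=3,1->4] -> levels [7 6 2 7 7]
Step 3: flows [0->1,1->2,3->1,4->1] -> levels [6 8 3 6 6]
Step 4: flows [1->0,1->2,1->3,1->4] -> levels [7 4 4 7 7]
Step 5: flows [0->1,1=2,3->1,4->1] -> levels [6 7 4 6 6]
Step 6: flows [1->0,1->2,1->3,1->4] -> levels [7 3 5 7 7]
Tank 1 first reaches <=3 at step 6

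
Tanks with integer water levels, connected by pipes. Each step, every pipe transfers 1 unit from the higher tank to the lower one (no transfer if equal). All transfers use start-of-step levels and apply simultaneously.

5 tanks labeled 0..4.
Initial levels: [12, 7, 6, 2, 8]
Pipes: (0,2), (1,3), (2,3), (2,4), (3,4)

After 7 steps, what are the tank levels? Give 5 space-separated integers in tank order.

Answer: 7 6 9 6 7

Derivation:
Step 1: flows [0->2,1->3,2->3,4->2,4->3] -> levels [11 6 7 5 6]
Step 2: flows [0->2,1->3,2->3,2->4,4->3] -> levels [10 5 6 8 6]
Step 3: flows [0->2,3->1,3->2,2=4,3->4] -> levels [9 6 8 5 7]
Step 4: flows [0->2,1->3,2->3,2->4,4->3] -> levels [8 5 7 8 7]
Step 5: flows [0->2,3->1,3->2,2=4,3->4] -> levels [7 6 9 5 8]
Step 6: flows [2->0,1->3,2->3,2->4,4->3] -> levels [8 5 6 8 8]
Step 7: flows [0->2,3->1,3->2,4->2,3=4] -> levels [7 6 9 6 7]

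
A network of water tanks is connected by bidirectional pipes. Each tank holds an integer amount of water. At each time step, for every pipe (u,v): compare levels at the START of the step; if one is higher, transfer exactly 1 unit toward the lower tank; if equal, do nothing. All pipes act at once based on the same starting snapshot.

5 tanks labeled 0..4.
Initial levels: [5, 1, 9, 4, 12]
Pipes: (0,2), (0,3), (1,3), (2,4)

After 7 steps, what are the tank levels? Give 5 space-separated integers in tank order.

Answer: 7 5 7 5 7

Derivation:
Step 1: flows [2->0,0->3,3->1,4->2] -> levels [5 2 9 4 11]
Step 2: flows [2->0,0->3,3->1,4->2] -> levels [5 3 9 4 10]
Step 3: flows [2->0,0->3,3->1,4->2] -> levels [5 4 9 4 9]
Step 4: flows [2->0,0->3,1=3,2=4] -> levels [5 4 8 5 9]
Step 5: flows [2->0,0=3,3->1,4->2] -> levels [6 5 8 4 8]
Step 6: flows [2->0,0->3,1->3,2=4] -> levels [6 4 7 6 8]
Step 7: flows [2->0,0=3,3->1,4->2] -> levels [7 5 7 5 7]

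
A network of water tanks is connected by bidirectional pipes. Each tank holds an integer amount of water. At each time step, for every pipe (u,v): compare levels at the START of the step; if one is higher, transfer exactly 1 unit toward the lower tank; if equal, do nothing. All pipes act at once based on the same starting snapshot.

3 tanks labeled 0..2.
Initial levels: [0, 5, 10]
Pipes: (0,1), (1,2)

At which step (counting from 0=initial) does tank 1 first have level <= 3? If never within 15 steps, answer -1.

Step 1: flows [1->0,2->1] -> levels [1 5 9]
Step 2: flows [1->0,2->1] -> levels [2 5 8]
Step 3: flows [1->0,2->1] -> levels [3 5 7]
Step 4: flows [1->0,2->1] -> levels [4 5 6]
Step 5: flows [1->0,2->1] -> levels [5 5 5]
Step 6: flows [0=1,1=2] -> levels [5 5 5]
  -> stable; tank 1 stays at 5 > 3
Tank 1 never reaches <=3 within 15 steps

Answer: -1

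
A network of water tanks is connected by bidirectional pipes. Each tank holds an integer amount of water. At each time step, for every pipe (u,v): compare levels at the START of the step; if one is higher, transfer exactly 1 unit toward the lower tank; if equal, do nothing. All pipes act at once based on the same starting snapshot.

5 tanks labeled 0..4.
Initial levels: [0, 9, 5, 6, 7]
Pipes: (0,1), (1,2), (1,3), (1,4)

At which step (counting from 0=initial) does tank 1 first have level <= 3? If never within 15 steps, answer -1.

Step 1: flows [1->0,1->2,1->3,1->4] -> levels [1 5 6 7 8]
Step 2: flows [1->0,2->1,3->1,4->1] -> levels [2 7 5 6 7]
Step 3: flows [1->0,1->2,1->3,1=4] -> levels [3 4 6 7 7]
Step 4: flows [1->0,2->1,3->1,4->1] -> levels [4 6 5 6 6]
Step 5: flows [1->0,1->2,1=3,1=4] -> levels [5 4 6 6 6]
Step 6: flows [0->1,2->1,3->1,4->1] -> levels [4 8 5 5 5]
Step 7: flows [1->0,1->2,1->3,1->4] -> levels [5 4 6 6 6]
  -> period-2 cycle (repeats step 5); tank 1 never drops to <=3
Tank 1 never reaches <=3 within 15 steps

Answer: -1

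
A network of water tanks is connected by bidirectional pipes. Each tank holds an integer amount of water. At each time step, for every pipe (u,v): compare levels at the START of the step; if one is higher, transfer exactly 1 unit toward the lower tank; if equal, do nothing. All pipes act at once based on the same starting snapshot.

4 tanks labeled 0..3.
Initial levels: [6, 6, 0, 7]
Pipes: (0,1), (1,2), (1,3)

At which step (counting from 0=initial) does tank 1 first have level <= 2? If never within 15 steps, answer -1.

Answer: -1

Derivation:
Step 1: flows [0=1,1->2,3->1] -> levels [6 6 1 6]
Step 2: flows [0=1,1->2,1=3] -> levels [6 5 2 6]
Step 3: flows [0->1,1->2,3->1] -> levels [5 6 3 5]
Step 4: flows [1->0,1->2,1->3] -> levels [6 3 4 6]
Step 5: flows [0->1,2->1,3->1] -> levels [5 6 3 5]
  -> period-2 cycle (repeats step 3); tank 1 never drops to <=2
Tank 1 never reaches <=2 within 15 steps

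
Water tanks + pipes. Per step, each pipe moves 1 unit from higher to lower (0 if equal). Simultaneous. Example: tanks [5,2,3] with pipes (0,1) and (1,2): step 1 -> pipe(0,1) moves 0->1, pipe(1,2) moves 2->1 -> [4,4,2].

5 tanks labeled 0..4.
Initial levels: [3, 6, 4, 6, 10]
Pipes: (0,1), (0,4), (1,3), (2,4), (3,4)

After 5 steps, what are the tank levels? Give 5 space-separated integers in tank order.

Answer: 5 6 5 5 8

Derivation:
Step 1: flows [1->0,4->0,1=3,4->2,4->3] -> levels [5 5 5 7 7]
Step 2: flows [0=1,4->0,3->1,4->2,3=4] -> levels [6 6 6 6 5]
Step 3: flows [0=1,0->4,1=3,2->4,3->4] -> levels [5 6 5 5 8]
Step 4: flows [1->0,4->0,1->3,4->2,4->3] -> levels [7 4 6 7 5]
Step 5: flows [0->1,0->4,3->1,2->4,3->4] -> levels [5 6 5 5 8]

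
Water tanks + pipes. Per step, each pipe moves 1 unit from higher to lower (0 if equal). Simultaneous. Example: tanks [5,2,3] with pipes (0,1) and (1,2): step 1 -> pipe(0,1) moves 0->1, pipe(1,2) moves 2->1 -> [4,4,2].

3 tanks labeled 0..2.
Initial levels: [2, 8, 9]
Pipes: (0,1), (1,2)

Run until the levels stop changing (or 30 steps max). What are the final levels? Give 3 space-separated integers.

Answer: 7 5 7

Derivation:
Step 1: flows [1->0,2->1] -> levels [3 8 8]
Step 2: flows [1->0,1=2] -> levels [4 7 8]
Step 3: flows [1->0,2->1] -> levels [5 7 7]
Step 4: flows [1->0,1=2] -> levels [6 6 7]
Step 5: flows [0=1,2->1] -> levels [6 7 6]
Step 6: flows [1->0,1->2] -> levels [7 5 7]
Step 7: flows [0->1,2->1] -> levels [6 7 6]
  -> period-2 cycle: step 7 state = step 5 state; never stabilizes
  -> state at step 30: (30-5) mod 2 = 1, same as step 6 -> [7 5 7]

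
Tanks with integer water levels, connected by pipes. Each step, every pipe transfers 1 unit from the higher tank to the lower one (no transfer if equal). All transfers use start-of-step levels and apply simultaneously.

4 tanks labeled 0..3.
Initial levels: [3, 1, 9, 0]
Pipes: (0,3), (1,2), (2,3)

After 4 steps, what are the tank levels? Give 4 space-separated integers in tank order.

Answer: 3 3 4 3

Derivation:
Step 1: flows [0->3,2->1,2->3] -> levels [2 2 7 2]
Step 2: flows [0=3,2->1,2->3] -> levels [2 3 5 3]
Step 3: flows [3->0,2->1,2->3] -> levels [3 4 3 3]
Step 4: flows [0=3,1->2,2=3] -> levels [3 3 4 3]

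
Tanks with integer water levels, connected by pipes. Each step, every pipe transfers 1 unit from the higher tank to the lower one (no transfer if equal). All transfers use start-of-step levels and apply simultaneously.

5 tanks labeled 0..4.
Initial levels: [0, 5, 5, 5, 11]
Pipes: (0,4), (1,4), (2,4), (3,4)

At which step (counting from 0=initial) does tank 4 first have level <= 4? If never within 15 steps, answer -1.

Answer: 2

Derivation:
Step 1: flows [4->0,4->1,4->2,4->3] -> levels [1 6 6 6 7]
Step 2: flows [4->0,4->1,4->2,4->3] -> levels [2 7 7 7 3]
Tank 4 first reaches <=4 at step 2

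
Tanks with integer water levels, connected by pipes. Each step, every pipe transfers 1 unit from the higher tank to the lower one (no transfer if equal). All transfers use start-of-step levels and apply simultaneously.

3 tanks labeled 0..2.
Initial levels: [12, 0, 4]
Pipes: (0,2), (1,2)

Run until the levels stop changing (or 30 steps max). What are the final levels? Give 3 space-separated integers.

Step 1: flows [0->2,2->1] -> levels [11 1 4]
Step 2: flows [0->2,2->1] -> levels [10 2 4]
Step 3: flows [0->2,2->1] -> levels [9 3 4]
Step 4: flows [0->2,2->1] -> levels [8 4 4]
Step 5: flows [0->2,1=2] -> levels [7 4 5]
Step 6: flows [0->2,2->1] -> levels [6 5 5]
Step 7: flows [0->2,1=2] -> levels [5 5 6]
Step 8: flows [2->0,2->1] -> levels [6 6 4]
Step 9: flows [0->2,1->2] -> levels [5 5 6]
  -> period-2 cycle: step 9 state = step 7 state; never stabilizes
  -> state at step 30: (30-7) mod 2 = 1, same as step 8 -> [6 6 4]

Answer: 6 6 4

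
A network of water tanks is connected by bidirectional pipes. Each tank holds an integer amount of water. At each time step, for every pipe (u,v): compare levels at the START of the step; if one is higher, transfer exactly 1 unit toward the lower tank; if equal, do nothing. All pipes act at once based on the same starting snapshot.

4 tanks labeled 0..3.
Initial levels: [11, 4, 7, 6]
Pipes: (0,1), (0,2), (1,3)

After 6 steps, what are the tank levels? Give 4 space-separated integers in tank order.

Step 1: flows [0->1,0->2,3->1] -> levels [9 6 8 5]
Step 2: flows [0->1,0->2,1->3] -> levels [7 6 9 6]
Step 3: flows [0->1,2->0,1=3] -> levels [7 7 8 6]
Step 4: flows [0=1,2->0,1->3] -> levels [8 6 7 7]
Step 5: flows [0->1,0->2,3->1] -> levels [6 8 8 6]
Step 6: flows [1->0,2->0,1->3] -> levels [8 6 7 7]

Answer: 8 6 7 7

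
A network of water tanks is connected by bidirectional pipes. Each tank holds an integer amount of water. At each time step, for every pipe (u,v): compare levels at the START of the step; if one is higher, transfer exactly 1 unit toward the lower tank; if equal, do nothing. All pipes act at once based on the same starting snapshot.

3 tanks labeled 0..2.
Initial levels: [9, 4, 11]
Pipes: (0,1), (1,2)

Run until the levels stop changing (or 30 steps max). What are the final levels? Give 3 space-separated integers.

Step 1: flows [0->1,2->1] -> levels [8 6 10]
Step 2: flows [0->1,2->1] -> levels [7 8 9]
Step 3: flows [1->0,2->1] -> levels [8 8 8]
Step 4: flows [0=1,1=2] -> levels [8 8 8]
  -> stable (no change)

Answer: 8 8 8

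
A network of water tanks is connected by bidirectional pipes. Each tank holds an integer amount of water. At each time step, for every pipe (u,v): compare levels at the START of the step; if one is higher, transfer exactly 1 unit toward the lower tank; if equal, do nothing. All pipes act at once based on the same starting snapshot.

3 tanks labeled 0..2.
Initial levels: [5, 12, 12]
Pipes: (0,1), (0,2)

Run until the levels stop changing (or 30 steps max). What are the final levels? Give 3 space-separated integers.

Answer: 9 10 10

Derivation:
Step 1: flows [1->0,2->0] -> levels [7 11 11]
Step 2: flows [1->0,2->0] -> levels [9 10 10]
Step 3: flows [1->0,2->0] -> levels [11 9 9]
Step 4: flows [0->1,0->2] -> levels [9 10 10]
  -> period-2 cycle: step 4 state = step 2 state; never stabilizes
  -> state at step 30: (30-2) mod 2 = 0, same as step 2 -> [9 10 10]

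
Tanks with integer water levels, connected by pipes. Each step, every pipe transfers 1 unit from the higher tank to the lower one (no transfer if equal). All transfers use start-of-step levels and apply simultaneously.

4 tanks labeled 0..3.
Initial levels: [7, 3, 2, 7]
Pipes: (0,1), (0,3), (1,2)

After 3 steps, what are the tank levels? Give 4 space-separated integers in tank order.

Answer: 5 4 4 6

Derivation:
Step 1: flows [0->1,0=3,1->2] -> levels [6 3 3 7]
Step 2: flows [0->1,3->0,1=2] -> levels [6 4 3 6]
Step 3: flows [0->1,0=3,1->2] -> levels [5 4 4 6]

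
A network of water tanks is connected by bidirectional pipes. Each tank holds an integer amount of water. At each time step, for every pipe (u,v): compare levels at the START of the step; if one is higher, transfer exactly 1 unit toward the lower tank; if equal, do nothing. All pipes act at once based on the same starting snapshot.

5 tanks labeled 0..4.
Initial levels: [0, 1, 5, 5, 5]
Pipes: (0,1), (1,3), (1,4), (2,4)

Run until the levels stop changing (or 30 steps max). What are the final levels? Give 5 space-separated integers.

Answer: 4 1 3 4 4

Derivation:
Step 1: flows [1->0,3->1,4->1,2=4] -> levels [1 2 5 4 4]
Step 2: flows [1->0,3->1,4->1,2->4] -> levels [2 3 4 3 4]
Step 3: flows [1->0,1=3,4->1,2=4] -> levels [3 3 4 3 3]
Step 4: flows [0=1,1=3,1=4,2->4] -> levels [3 3 3 3 4]
Step 5: flows [0=1,1=3,4->1,4->2] -> levels [3 4 4 3 2]
Step 6: flows [1->0,1->3,1->4,2->4] -> levels [4 1 3 4 4]
Step 7: flows [0->1,3->1,4->1,4->2] -> levels [3 4 4 3 2]
  -> period-2 cycle: step 7 state = step 5 state; never stabilizes
  -> state at step 30: (30-5) mod 2 = 1, same as step 6 -> [4 1 3 4 4]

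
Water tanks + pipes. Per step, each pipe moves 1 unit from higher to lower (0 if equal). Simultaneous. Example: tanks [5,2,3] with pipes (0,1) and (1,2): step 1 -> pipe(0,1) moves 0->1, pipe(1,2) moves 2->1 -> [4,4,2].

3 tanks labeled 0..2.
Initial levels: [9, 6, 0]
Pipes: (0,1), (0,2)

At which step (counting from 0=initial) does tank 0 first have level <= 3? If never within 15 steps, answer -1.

Step 1: flows [0->1,0->2] -> levels [7 7 1]
Step 2: flows [0=1,0->2] -> levels [6 7 2]
Step 3: flows [1->0,0->2] -> levels [6 6 3]
Step 4: flows [0=1,0->2] -> levels [5 6 4]
Step 5: flows [1->0,0->2] -> levels [5 5 5]
Step 6: flows [0=1,0=2] -> levels [5 5 5]
  -> stable; tank 0 stays at 5 > 3
Tank 0 never reaches <=3 within 15 steps

Answer: -1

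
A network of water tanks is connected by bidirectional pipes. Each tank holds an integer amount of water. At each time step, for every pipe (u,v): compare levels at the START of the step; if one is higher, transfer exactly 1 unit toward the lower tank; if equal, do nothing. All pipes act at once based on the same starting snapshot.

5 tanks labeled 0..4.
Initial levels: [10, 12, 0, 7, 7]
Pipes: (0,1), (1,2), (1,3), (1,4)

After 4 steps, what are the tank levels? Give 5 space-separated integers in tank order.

Step 1: flows [1->0,1->2,1->3,1->4] -> levels [11 8 1 8 8]
Step 2: flows [0->1,1->2,1=3,1=4] -> levels [10 8 2 8 8]
Step 3: flows [0->1,1->2,1=3,1=4] -> levels [9 8 3 8 8]
Step 4: flows [0->1,1->2,1=3,1=4] -> levels [8 8 4 8 8]

Answer: 8 8 4 8 8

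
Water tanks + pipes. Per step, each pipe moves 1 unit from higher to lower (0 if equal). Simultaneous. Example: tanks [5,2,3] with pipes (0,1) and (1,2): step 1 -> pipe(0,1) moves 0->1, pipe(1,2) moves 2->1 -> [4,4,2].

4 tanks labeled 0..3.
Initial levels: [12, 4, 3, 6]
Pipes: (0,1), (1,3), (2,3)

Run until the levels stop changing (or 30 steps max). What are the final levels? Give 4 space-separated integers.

Step 1: flows [0->1,3->1,3->2] -> levels [11 6 4 4]
Step 2: flows [0->1,1->3,2=3] -> levels [10 6 4 5]
Step 3: flows [0->1,1->3,3->2] -> levels [9 6 5 5]
Step 4: flows [0->1,1->3,2=3] -> levels [8 6 5 6]
Step 5: flows [0->1,1=3,3->2] -> levels [7 7 6 5]
Step 6: flows [0=1,1->3,2->3] -> levels [7 6 5 7]
Step 7: flows [0->1,3->1,3->2] -> levels [6 8 6 5]
Step 8: flows [1->0,1->3,2->3] -> levels [7 6 5 7]
  -> period-2 cycle: step 8 state = step 6 state; never stabilizes
  -> state at step 30: (30-6) mod 2 = 0, same as step 6 -> [7 6 5 7]

Answer: 7 6 5 7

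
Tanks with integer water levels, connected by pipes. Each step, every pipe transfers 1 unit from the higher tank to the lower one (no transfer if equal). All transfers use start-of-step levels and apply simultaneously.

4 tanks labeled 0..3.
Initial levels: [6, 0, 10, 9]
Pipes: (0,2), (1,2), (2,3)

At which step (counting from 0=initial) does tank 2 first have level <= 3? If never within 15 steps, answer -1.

Step 1: flows [2->0,2->1,2->3] -> levels [7 1 7 10]
Step 2: flows [0=2,2->1,3->2] -> levels [7 2 7 9]
Step 3: flows [0=2,2->1,3->2] -> levels [7 3 7 8]
Step 4: flows [0=2,2->1,3->2] -> levels [7 4 7 7]
Step 5: flows [0=2,2->1,2=3] -> levels [7 5 6 7]
Step 6: flows [0->2,2->1,3->2] -> levels [6 6 7 6]
Step 7: flows [2->0,2->1,2->3] -> levels [7 7 4 7]
Step 8: flows [0->2,1->2,3->2] -> levels [6 6 7 6]
  -> period-2 cycle (repeats step 6); tank 2 never drops to <=3
Tank 2 never reaches <=3 within 15 steps

Answer: -1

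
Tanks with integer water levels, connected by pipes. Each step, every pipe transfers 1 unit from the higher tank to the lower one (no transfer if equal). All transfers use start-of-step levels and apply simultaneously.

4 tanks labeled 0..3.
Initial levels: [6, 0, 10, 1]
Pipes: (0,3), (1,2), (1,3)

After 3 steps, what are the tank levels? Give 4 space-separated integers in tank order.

Answer: 3 4 7 3

Derivation:
Step 1: flows [0->3,2->1,3->1] -> levels [5 2 9 1]
Step 2: flows [0->3,2->1,1->3] -> levels [4 2 8 3]
Step 3: flows [0->3,2->1,3->1] -> levels [3 4 7 3]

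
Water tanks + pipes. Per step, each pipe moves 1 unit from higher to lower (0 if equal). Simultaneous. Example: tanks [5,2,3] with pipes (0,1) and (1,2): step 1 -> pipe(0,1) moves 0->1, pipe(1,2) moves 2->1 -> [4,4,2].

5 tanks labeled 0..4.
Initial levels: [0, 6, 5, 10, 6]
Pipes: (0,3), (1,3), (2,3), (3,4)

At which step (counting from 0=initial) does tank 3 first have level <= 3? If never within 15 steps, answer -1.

Step 1: flows [3->0,3->1,3->2,3->4] -> levels [1 7 6 6 7]
Step 2: flows [3->0,1->3,2=3,4->3] -> levels [2 6 6 7 6]
Step 3: flows [3->0,3->1,3->2,3->4] -> levels [3 7 7 3 7]
Tank 3 first reaches <=3 at step 3

Answer: 3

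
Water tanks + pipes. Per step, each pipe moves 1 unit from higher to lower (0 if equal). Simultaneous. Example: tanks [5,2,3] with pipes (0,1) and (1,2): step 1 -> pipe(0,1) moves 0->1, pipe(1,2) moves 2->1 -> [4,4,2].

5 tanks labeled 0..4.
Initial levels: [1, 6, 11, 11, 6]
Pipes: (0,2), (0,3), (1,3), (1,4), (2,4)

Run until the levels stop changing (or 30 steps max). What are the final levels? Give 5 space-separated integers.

Step 1: flows [2->0,3->0,3->1,1=4,2->4] -> levels [3 7 9 9 7]
Step 2: flows [2->0,3->0,3->1,1=4,2->4] -> levels [5 8 7 7 8]
Step 3: flows [2->0,3->0,1->3,1=4,4->2] -> levels [7 7 7 7 7]
Step 4: flows [0=2,0=3,1=3,1=4,2=4] -> levels [7 7 7 7 7]
  -> stable (no change)

Answer: 7 7 7 7 7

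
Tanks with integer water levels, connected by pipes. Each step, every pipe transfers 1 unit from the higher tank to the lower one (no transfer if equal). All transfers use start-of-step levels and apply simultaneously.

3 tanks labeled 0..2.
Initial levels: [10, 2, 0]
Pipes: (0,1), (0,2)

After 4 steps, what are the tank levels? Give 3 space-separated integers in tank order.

Answer: 4 4 4

Derivation:
Step 1: flows [0->1,0->2] -> levels [8 3 1]
Step 2: flows [0->1,0->2] -> levels [6 4 2]
Step 3: flows [0->1,0->2] -> levels [4 5 3]
Step 4: flows [1->0,0->2] -> levels [4 4 4]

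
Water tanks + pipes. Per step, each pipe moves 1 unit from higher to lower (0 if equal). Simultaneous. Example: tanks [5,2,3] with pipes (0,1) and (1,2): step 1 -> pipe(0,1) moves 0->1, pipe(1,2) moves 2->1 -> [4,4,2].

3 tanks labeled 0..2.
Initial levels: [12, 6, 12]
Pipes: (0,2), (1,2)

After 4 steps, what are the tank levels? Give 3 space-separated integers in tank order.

Answer: 10 10 10

Derivation:
Step 1: flows [0=2,2->1] -> levels [12 7 11]
Step 2: flows [0->2,2->1] -> levels [11 8 11]
Step 3: flows [0=2,2->1] -> levels [11 9 10]
Step 4: flows [0->2,2->1] -> levels [10 10 10]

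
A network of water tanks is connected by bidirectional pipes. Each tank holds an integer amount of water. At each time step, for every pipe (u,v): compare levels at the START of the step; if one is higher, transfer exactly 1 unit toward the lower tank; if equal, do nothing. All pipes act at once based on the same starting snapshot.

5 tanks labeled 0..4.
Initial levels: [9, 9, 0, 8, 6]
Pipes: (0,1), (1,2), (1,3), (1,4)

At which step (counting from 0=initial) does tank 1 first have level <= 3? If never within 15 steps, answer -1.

Step 1: flows [0=1,1->2,1->3,1->4] -> levels [9 6 1 9 7]
Step 2: flows [0->1,1->2,3->1,4->1] -> levels [8 8 2 8 6]
Step 3: flows [0=1,1->2,1=3,1->4] -> levels [8 6 3 8 7]
Step 4: flows [0->1,1->2,3->1,4->1] -> levels [7 8 4 7 6]
Step 5: flows [1->0,1->2,1->3,1->4] -> levels [8 4 5 8 7]
Step 6: flows [0->1,2->1,3->1,4->1] -> levels [7 8 4 7 6]
  -> period-2 cycle (repeats step 4); tank 1 never drops to <=3
Tank 1 never reaches <=3 within 15 steps

Answer: -1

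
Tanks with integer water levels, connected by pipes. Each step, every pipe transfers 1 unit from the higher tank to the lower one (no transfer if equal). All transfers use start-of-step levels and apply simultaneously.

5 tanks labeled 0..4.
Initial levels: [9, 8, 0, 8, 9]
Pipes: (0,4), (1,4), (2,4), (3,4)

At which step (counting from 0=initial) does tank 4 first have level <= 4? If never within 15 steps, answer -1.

Answer: 7

Derivation:
Step 1: flows [0=4,4->1,4->2,4->3] -> levels [9 9 1 9 6]
Step 2: flows [0->4,1->4,4->2,3->4] -> levels [8 8 2 8 8]
Step 3: flows [0=4,1=4,4->2,3=4] -> levels [8 8 3 8 7]
Step 4: flows [0->4,1->4,4->2,3->4] -> levels [7 7 4 7 9]
Step 5: flows [4->0,4->1,4->2,4->3] -> levels [8 8 5 8 5]
Step 6: flows [0->4,1->4,2=4,3->4] -> levels [7 7 5 7 8]
Step 7: flows [4->0,4->1,4->2,4->3] -> levels [8 8 6 8 4]
Tank 4 first reaches <=4 at step 7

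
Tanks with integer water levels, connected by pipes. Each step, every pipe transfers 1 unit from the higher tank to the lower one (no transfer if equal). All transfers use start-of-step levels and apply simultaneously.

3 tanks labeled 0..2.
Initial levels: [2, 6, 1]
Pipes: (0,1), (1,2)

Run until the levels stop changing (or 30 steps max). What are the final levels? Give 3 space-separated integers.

Step 1: flows [1->0,1->2] -> levels [3 4 2]
Step 2: flows [1->0,1->2] -> levels [4 2 3]
Step 3: flows [0->1,2->1] -> levels [3 4 2]
  -> period-2 cycle: step 3 state = step 1 state; never stabilizes
  -> state at step 30: (30-1) mod 2 = 1, same as step 2 -> [4 2 3]

Answer: 4 2 3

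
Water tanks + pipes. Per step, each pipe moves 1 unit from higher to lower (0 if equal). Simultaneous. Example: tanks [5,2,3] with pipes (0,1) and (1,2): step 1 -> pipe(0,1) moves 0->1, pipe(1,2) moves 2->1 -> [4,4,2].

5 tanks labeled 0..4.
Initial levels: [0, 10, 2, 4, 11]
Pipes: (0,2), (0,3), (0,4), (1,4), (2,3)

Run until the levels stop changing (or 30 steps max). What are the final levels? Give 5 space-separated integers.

Answer: 4 6 5 5 7

Derivation:
Step 1: flows [2->0,3->0,4->0,4->1,3->2] -> levels [3 11 2 2 9]
Step 2: flows [0->2,0->3,4->0,1->4,2=3] -> levels [2 10 3 3 9]
Step 3: flows [2->0,3->0,4->0,1->4,2=3] -> levels [5 9 2 2 9]
Step 4: flows [0->2,0->3,4->0,1=4,2=3] -> levels [4 9 3 3 8]
Step 5: flows [0->2,0->3,4->0,1->4,2=3] -> levels [3 8 4 4 8]
Step 6: flows [2->0,3->0,4->0,1=4,2=3] -> levels [6 8 3 3 7]
Step 7: flows [0->2,0->3,4->0,1->4,2=3] -> levels [5 7 4 4 7]
Step 8: flows [0->2,0->3,4->0,1=4,2=3] -> levels [4 7 5 5 6]
Step 9: flows [2->0,3->0,4->0,1->4,2=3] -> levels [7 6 4 4 6]
Step 10: flows [0->2,0->3,0->4,1=4,2=3] -> levels [4 6 5 5 7]
Step 11: flows [2->0,3->0,4->0,4->1,2=3] -> levels [7 7 4 4 5]
Step 12: flows [0->2,0->3,0->4,1->4,2=3] -> levels [4 6 5 5 7]
  -> period-2 cycle: step 12 state = step 10 state; never stabilizes
  -> state at step 30: (30-10) mod 2 = 0, same as step 10 -> [4 6 5 5 7]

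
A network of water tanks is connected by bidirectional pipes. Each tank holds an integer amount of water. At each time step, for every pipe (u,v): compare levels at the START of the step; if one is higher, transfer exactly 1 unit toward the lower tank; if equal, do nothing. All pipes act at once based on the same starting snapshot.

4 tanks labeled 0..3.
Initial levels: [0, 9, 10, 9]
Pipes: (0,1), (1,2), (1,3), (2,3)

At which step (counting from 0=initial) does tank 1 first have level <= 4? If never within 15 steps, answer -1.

Answer: -1

Derivation:
Step 1: flows [1->0,2->1,1=3,2->3] -> levels [1 9 8 10]
Step 2: flows [1->0,1->2,3->1,3->2] -> levels [2 8 10 8]
Step 3: flows [1->0,2->1,1=3,2->3] -> levels [3 8 8 9]
Step 4: flows [1->0,1=2,3->1,3->2] -> levels [4 8 9 7]
Step 5: flows [1->0,2->1,1->3,2->3] -> levels [5 7 7 9]
Step 6: flows [1->0,1=2,3->1,3->2] -> levels [6 7 8 7]
Step 7: flows [1->0,2->1,1=3,2->3] -> levels [7 7 6 8]
Step 8: flows [0=1,1->2,3->1,3->2] -> levels [7 7 8 6]
Step 9: flows [0=1,2->1,1->3,2->3] -> levels [7 7 6 8]
  -> period-2 cycle (repeats step 7); tank 1 never drops to <=4
Tank 1 never reaches <=4 within 15 steps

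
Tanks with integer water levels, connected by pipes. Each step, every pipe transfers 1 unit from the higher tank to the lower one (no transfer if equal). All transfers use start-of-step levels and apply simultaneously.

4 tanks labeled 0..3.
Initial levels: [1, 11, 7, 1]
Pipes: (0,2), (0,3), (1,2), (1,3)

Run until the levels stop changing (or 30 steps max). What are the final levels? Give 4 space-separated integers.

Answer: 5 5 5 5

Derivation:
Step 1: flows [2->0,0=3,1->2,1->3] -> levels [2 9 7 2]
Step 2: flows [2->0,0=3,1->2,1->3] -> levels [3 7 7 3]
Step 3: flows [2->0,0=3,1=2,1->3] -> levels [4 6 6 4]
Step 4: flows [2->0,0=3,1=2,1->3] -> levels [5 5 5 5]
Step 5: flows [0=2,0=3,1=2,1=3] -> levels [5 5 5 5]
  -> stable (no change)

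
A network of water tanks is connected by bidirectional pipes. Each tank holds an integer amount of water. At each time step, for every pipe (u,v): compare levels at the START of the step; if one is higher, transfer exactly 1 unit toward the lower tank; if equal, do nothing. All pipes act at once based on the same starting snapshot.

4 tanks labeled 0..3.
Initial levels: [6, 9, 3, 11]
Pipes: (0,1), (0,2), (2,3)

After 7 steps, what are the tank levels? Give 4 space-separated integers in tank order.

Step 1: flows [1->0,0->2,3->2] -> levels [6 8 5 10]
Step 2: flows [1->0,0->2,3->2] -> levels [6 7 7 9]
Step 3: flows [1->0,2->0,3->2] -> levels [8 6 7 8]
Step 4: flows [0->1,0->2,3->2] -> levels [6 7 9 7]
Step 5: flows [1->0,2->0,2->3] -> levels [8 6 7 8]
  -> period-2 cycle: step 5 state = step 3 state
  -> state at step 7: (7-3) mod 2 = 0, same as step 3 -> [8 6 7 8]

Answer: 8 6 7 8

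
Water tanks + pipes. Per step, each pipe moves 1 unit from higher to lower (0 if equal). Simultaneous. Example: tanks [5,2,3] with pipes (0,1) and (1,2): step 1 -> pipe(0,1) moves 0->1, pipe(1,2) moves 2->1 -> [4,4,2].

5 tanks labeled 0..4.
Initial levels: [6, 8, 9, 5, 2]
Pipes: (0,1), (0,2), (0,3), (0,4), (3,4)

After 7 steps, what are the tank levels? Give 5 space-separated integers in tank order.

Answer: 6 6 6 7 5

Derivation:
Step 1: flows [1->0,2->0,0->3,0->4,3->4] -> levels [6 7 8 5 4]
Step 2: flows [1->0,2->0,0->3,0->4,3->4] -> levels [6 6 7 5 6]
Step 3: flows [0=1,2->0,0->3,0=4,4->3] -> levels [6 6 6 7 5]
Step 4: flows [0=1,0=2,3->0,0->4,3->4] -> levels [6 6 6 5 7]
Step 5: flows [0=1,0=2,0->3,4->0,4->3] -> levels [6 6 6 7 5]
  -> period-2 cycle: step 5 state = step 3 state
  -> state at step 7: (7-3) mod 2 = 0, same as step 3 -> [6 6 6 7 5]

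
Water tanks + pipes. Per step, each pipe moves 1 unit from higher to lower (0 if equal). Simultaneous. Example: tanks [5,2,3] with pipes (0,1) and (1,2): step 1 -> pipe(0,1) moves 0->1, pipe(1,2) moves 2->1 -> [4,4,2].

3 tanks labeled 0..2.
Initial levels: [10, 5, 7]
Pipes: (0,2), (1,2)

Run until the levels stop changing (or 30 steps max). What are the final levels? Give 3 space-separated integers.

Step 1: flows [0->2,2->1] -> levels [9 6 7]
Step 2: flows [0->2,2->1] -> levels [8 7 7]
Step 3: flows [0->2,1=2] -> levels [7 7 8]
Step 4: flows [2->0,2->1] -> levels [8 8 6]
Step 5: flows [0->2,1->2] -> levels [7 7 8]
  -> period-2 cycle: step 5 state = step 3 state; never stabilizes
  -> state at step 30: (30-3) mod 2 = 1, same as step 4 -> [8 8 6]

Answer: 8 8 6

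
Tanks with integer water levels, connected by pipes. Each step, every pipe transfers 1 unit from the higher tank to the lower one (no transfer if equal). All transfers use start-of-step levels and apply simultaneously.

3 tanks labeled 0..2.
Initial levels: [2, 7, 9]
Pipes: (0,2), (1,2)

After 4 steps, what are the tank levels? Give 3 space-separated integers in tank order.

Answer: 6 6 6

Derivation:
Step 1: flows [2->0,2->1] -> levels [3 8 7]
Step 2: flows [2->0,1->2] -> levels [4 7 7]
Step 3: flows [2->0,1=2] -> levels [5 7 6]
Step 4: flows [2->0,1->2] -> levels [6 6 6]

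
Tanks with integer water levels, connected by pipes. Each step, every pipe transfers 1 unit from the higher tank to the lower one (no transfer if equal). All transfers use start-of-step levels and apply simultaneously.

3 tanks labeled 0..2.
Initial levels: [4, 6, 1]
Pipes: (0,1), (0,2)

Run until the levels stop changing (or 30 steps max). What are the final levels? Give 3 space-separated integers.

Step 1: flows [1->0,0->2] -> levels [4 5 2]
Step 2: flows [1->0,0->2] -> levels [4 4 3]
Step 3: flows [0=1,0->2] -> levels [3 4 4]
Step 4: flows [1->0,2->0] -> levels [5 3 3]
Step 5: flows [0->1,0->2] -> levels [3 4 4]
  -> period-2 cycle: step 5 state = step 3 state; never stabilizes
  -> state at step 30: (30-3) mod 2 = 1, same as step 4 -> [5 3 3]

Answer: 5 3 3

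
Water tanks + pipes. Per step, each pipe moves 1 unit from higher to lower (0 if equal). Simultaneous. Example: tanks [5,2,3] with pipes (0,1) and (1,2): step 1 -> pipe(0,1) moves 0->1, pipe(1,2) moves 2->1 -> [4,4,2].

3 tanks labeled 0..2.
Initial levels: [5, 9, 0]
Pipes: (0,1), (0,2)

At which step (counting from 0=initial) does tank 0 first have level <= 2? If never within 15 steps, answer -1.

Step 1: flows [1->0,0->2] -> levels [5 8 1]
Step 2: flows [1->0,0->2] -> levels [5 7 2]
Step 3: flows [1->0,0->2] -> levels [5 6 3]
Step 4: flows [1->0,0->2] -> levels [5 5 4]
Step 5: flows [0=1,0->2] -> levels [4 5 5]
Step 6: flows [1->0,2->0] -> levels [6 4 4]
Step 7: flows [0->1,0->2] -> levels [4 5 5]
  -> period-2 cycle (repeats step 5); tank 0 never drops to <=2
Tank 0 never reaches <=2 within 15 steps

Answer: -1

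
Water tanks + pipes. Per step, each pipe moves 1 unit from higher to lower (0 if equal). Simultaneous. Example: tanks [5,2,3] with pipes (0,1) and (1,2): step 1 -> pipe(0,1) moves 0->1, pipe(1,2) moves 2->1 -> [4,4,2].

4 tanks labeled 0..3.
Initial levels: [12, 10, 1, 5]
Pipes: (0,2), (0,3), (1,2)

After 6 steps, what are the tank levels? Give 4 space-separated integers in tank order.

Answer: 8 7 6 7

Derivation:
Step 1: flows [0->2,0->3,1->2] -> levels [10 9 3 6]
Step 2: flows [0->2,0->3,1->2] -> levels [8 8 5 7]
Step 3: flows [0->2,0->3,1->2] -> levels [6 7 7 8]
Step 4: flows [2->0,3->0,1=2] -> levels [8 7 6 7]
Step 5: flows [0->2,0->3,1->2] -> levels [6 6 8 8]
Step 6: flows [2->0,3->0,2->1] -> levels [8 7 6 7]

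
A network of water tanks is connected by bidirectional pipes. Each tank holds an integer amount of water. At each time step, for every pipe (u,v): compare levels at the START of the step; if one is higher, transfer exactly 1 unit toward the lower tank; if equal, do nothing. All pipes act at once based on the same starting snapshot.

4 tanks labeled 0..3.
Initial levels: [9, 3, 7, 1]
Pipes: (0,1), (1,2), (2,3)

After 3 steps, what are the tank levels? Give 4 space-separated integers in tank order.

Step 1: flows [0->1,2->1,2->3] -> levels [8 5 5 2]
Step 2: flows [0->1,1=2,2->3] -> levels [7 6 4 3]
Step 3: flows [0->1,1->2,2->3] -> levels [6 6 4 4]

Answer: 6 6 4 4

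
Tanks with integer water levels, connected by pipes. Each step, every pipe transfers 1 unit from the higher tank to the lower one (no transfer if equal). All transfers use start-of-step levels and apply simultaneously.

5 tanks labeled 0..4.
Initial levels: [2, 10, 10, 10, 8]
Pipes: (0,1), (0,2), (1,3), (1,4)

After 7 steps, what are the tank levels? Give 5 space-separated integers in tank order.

Answer: 8 7 7 9 9

Derivation:
Step 1: flows [1->0,2->0,1=3,1->4] -> levels [4 8 9 10 9]
Step 2: flows [1->0,2->0,3->1,4->1] -> levels [6 9 8 9 8]
Step 3: flows [1->0,2->0,1=3,1->4] -> levels [8 7 7 9 9]
Step 4: flows [0->1,0->2,3->1,4->1] -> levels [6 10 8 8 8]
Step 5: flows [1->0,2->0,1->3,1->4] -> levels [8 7 7 9 9]
  -> period-2 cycle: step 5 state = step 3 state
  -> state at step 7: (7-3) mod 2 = 0, same as step 3 -> [8 7 7 9 9]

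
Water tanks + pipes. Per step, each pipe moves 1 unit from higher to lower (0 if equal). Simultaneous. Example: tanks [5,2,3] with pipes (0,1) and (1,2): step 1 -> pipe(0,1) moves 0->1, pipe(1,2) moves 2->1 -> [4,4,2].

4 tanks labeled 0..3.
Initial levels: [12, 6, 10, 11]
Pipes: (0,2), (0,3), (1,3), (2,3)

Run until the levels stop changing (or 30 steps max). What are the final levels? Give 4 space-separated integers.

Answer: 11 10 10 8

Derivation:
Step 1: flows [0->2,0->3,3->1,3->2] -> levels [10 7 12 10]
Step 2: flows [2->0,0=3,3->1,2->3] -> levels [11 8 10 10]
Step 3: flows [0->2,0->3,3->1,2=3] -> levels [9 9 11 10]
Step 4: flows [2->0,3->0,3->1,2->3] -> levels [11 10 9 9]
Step 5: flows [0->2,0->3,1->3,2=3] -> levels [9 9 10 11]
Step 6: flows [2->0,3->0,3->1,3->2] -> levels [11 10 10 8]
Step 7: flows [0->2,0->3,1->3,2->3] -> levels [9 9 10 11]
  -> period-2 cycle: step 7 state = step 5 state; never stabilizes
  -> state at step 30: (30-5) mod 2 = 1, same as step 6 -> [11 10 10 8]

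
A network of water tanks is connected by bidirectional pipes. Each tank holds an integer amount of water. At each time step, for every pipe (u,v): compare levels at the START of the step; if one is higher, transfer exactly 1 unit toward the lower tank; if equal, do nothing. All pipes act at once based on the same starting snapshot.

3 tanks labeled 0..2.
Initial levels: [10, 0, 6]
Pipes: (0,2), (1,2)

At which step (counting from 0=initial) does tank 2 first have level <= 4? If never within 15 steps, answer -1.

Answer: 7

Derivation:
Step 1: flows [0->2,2->1] -> levels [9 1 6]
Step 2: flows [0->2,2->1] -> levels [8 2 6]
Step 3: flows [0->2,2->1] -> levels [7 3 6]
Step 4: flows [0->2,2->1] -> levels [6 4 6]
Step 5: flows [0=2,2->1] -> levels [6 5 5]
Step 6: flows [0->2,1=2] -> levels [5 5 6]
Step 7: flows [2->0,2->1] -> levels [6 6 4]
Tank 2 first reaches <=4 at step 7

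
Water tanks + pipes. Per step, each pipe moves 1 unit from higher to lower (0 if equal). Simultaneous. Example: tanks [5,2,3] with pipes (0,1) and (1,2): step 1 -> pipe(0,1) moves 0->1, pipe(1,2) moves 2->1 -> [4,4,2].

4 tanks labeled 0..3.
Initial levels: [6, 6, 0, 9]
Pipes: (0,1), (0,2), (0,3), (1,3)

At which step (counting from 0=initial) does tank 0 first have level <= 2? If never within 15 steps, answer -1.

Step 1: flows [0=1,0->2,3->0,3->1] -> levels [6 7 1 7]
Step 2: flows [1->0,0->2,3->0,1=3] -> levels [7 6 2 6]
Step 3: flows [0->1,0->2,0->3,1=3] -> levels [4 7 3 7]
Step 4: flows [1->0,0->2,3->0,1=3] -> levels [5 6 4 6]
Step 5: flows [1->0,0->2,3->0,1=3] -> levels [6 5 5 5]
Step 6: flows [0->1,0->2,0->3,1=3] -> levels [3 6 6 6]
Step 7: flows [1->0,2->0,3->0,1=3] -> levels [6 5 5 5]
  -> period-2 cycle (repeats step 5); tank 0 never drops to <=2
Tank 0 never reaches <=2 within 15 steps

Answer: -1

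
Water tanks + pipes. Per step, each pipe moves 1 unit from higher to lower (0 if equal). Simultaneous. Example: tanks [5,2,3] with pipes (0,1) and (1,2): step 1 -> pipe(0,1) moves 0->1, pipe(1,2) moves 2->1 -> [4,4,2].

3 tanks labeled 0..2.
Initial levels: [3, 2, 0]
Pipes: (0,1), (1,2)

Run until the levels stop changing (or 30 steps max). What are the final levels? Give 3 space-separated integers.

Step 1: flows [0->1,1->2] -> levels [2 2 1]
Step 2: flows [0=1,1->2] -> levels [2 1 2]
Step 3: flows [0->1,2->1] -> levels [1 3 1]
Step 4: flows [1->0,1->2] -> levels [2 1 2]
  -> period-2 cycle: step 4 state = step 2 state; never stabilizes
  -> state at step 30: (30-2) mod 2 = 0, same as step 2 -> [2 1 2]

Answer: 2 1 2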